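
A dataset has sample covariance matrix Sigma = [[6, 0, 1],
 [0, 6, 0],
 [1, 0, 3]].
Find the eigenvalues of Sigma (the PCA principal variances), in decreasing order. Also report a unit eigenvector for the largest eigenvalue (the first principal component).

Step 1 — characteristic polynomial p(λ) = det(λI - Sigma) = λ³ - tr·λ² + c_1·λ - det, where tr = trace, c_1 = sum of the principal 2×2 minors, det = det(Sigma):
  tr = 6 + 6 + 3 = 15,
  c_1 = (6·6 - (0)²) + (6·3 - (1)²) + (6·3 - (0)²) = 36 + 17 + 18 = 71,
  det = 6·(6·3 - (0)²) - (0)·((0)·3 - (0)·(1)) + (1)·((0)·(0) - 6·(1)) = 6·(18) - (0)·(0) + (1)·(-6) = 102.
  So p(λ) = λ³ - 15λ² + 71λ - 102.
Step 2 — look for an integer root (rational root theorem: any rational root is an integer divisor of 102). Testing λ = 6:
  p(6) = 216 - 540 + 426 - 102 = 0  ✓
  Dividing out (λ - 6): p(λ) = (λ - 6)(λ² - 9λ + 17).
Step 3 — remaining eigenvalues from the quadratic λ² - 9λ + 17 = 0:
  Δ = 9² - 4·17 = 81 - 68 = 13,  λ = (9 ± √13)/2 = (9 ± 3.6056)/2 ≈ 6.3028 or 2.6972.
  Sorted: λ_1 = 6.3028,  λ_2 = 6,  λ_3 = 2.6972  (check: sum = 15 = tr ✓).

Step 4 — unit eigenvector for λ_1 ≈ 6.3028: v spans the null space of (Sigma - λ_1 I), whose rows are
  r_1 = (-0.3028, 0, 1),  r_2 = (0, -0.3028, 0),  r_3 = (1, 0, -3.3028).
  v is orthogonal to every row, so take v ∝ r_1 × r_2 = ((0)·(0) - (1)·(-0.3028), (1)·(0) - (-0.3028)·(0), (-0.3028)·(-0.3028) - (0)·(0)) ≈ (0.3028, 0, 0.0917).
  Let u = (0.3028, 0, 0.0917).
  ||u|| = √((0.3028)² + (0)² + (0.0917)²) = √(0.1001) ≈ 0.3163,  v_1 = u/||u|| ≈ (0.9571, 0, 0.2898) (||v_1|| = 1).

λ_1 = 6.3028,  λ_2 = 6,  λ_3 = 2.6972;  v_1 ≈ (0.9571, 0, 0.2898)


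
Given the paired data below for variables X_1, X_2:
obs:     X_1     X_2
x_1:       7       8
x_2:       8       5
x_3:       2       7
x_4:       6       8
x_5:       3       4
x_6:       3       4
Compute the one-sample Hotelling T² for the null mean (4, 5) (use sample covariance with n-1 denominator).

Step 1 — sample mean vector:
  mean(X_1) = (7 + 8 + 2 + 6 + 3 + 3) / 6 = 29/6 = 4.8333
  mean(X_2) = (8 + 5 + 7 + 8 + 4 + 4) / 6 = 36/6 = 6
  x̄ = (4.8333, 6),  deviation x̄ - mu_0 = (4.8333, 6) - (4, 5) = (0.8333, 1).

Step 2 — sample covariance matrix, S[i,j] = (1/(n-1)) · Σ_k (x_{k,i} - mean_i) · (x_{k,j} - mean_j), divisor n-1 = 5:
  S[X_1,X_1] = ((2.1667)·(2.1667) + (3.1667)·(3.1667) + (-2.8333)·(-2.8333) + (1.1667)·(1.1667) + (-1.8333)·(-1.8333) + (-1.8333)·(-1.8333)) / 5 = 30.8333/5 = 6.1667
  S[X_1,X_2] = ((2.1667)·(2) + (3.1667)·(-1) + (-2.8333)·(1) + (1.1667)·(2) + (-1.8333)·(-2) + (-1.8333)·(-2)) / 5 = 8/5 = 1.6
  S[X_2,X_2] = ((2)·(2) + (-1)·(-1) + (1)·(1) + (2)·(2) + (-2)·(-2) + (-2)·(-2)) / 5 = 18/5 = 3.6
  S = [[6.1667, 1.6],
 [1.6, 3.6]].

Step 3 — invert S. det(S) = 6.1667·3.6 - (1.6)² = 19.64.
  S^{-1} = (1/det) · [[d, -b], [-b, a]] = [[0.1833, -0.0815],
 [-0.0815, 0.314]].

Step 4 — quadratic form (x̄ - mu_0)^T · S^{-1} · (x̄ - mu_0):
  S^{-1} · (x̄ - mu_0) = (0.0713, 0.2461),
  (x̄ - mu_0)^T · [...] = (0.8333)·(0.0713) + (1)·(0.2461) = 0.3055.

Step 5 — scale by n: T² = 6 · 0.3055 = 1.833.

T² ≈ 1.833


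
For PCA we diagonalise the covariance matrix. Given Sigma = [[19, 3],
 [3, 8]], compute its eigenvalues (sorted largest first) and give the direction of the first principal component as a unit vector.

Step 1 — characteristic polynomial of 2×2 Sigma:
  det(Sigma - λI) = λ² - trace · λ + det = 0.
  trace = 19 + 8 = 27, det = 19·8 - (3)² = 143.
Step 2 — discriminant:
  Δ = trace² - 4·det = 729 - 572 = 157.
Step 3 — eigenvalues:
  λ = (trace ± √Δ)/2 = (27 ± 12.53)/2,
  λ_1 = 19.765,  λ_2 = 7.235.

Step 4 — unit eigenvector for λ_1: solve (Sigma - λ_1 I)v = 0. First row:
  (19 - 19.765)·v_x + (3)·v_y = 0, i.e. (-0.765)·v_x + (3)·v_y = 0,
  so v ∝ (b, λ_1 - a) = (3, 0.765) = u.
  ||u|| = √((3)² + (0.765)²) = √(9.5852) ≈ 3.096,
  v_1 = u/||u|| ≈ (0.969, 0.2471) (||v_1|| = 1).

λ_1 = 19.765,  λ_2 = 7.235;  v_1 ≈ (0.969, 0.2471)


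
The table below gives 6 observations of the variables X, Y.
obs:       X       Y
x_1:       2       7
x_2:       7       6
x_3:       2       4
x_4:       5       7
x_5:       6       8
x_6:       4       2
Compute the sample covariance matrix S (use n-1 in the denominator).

Step 1 — column means:
  mean(X) = (2 + 7 + 2 + 5 + 6 + 4) / 6 = 26/6 = 4.3333
  mean(Y) = (7 + 6 + 4 + 7 + 8 + 2) / 6 = 34/6 = 5.6667

Step 2 — sample covariance S[i,j] = (1/(n-1)) · Σ_k (x_{k,i} - mean_i) · (x_{k,j} - mean_j), with n-1 = 5.
  S[X,X] = ((-2.3333)·(-2.3333) + (2.6667)·(2.6667) + (-2.3333)·(-2.3333) + (0.6667)·(0.6667) + (1.6667)·(1.6667) + (-0.3333)·(-0.3333)) / 5 = 21.3333/5 = 4.2667
  S[X,Y] = ((-2.3333)·(1.3333) + (2.6667)·(0.3333) + (-2.3333)·(-1.6667) + (0.6667)·(1.3333) + (1.6667)·(2.3333) + (-0.3333)·(-3.6667)) / 5 = 7.6667/5 = 1.5333
  S[Y,Y] = ((1.3333)·(1.3333) + (0.3333)·(0.3333) + (-1.6667)·(-1.6667) + (1.3333)·(1.3333) + (2.3333)·(2.3333) + (-3.6667)·(-3.6667)) / 5 = 25.3333/5 = 5.0667

S is symmetric (S[j,i] = S[i,j]). Assembling:

S = [[4.2667, 1.5333],
 [1.5333, 5.0667]]


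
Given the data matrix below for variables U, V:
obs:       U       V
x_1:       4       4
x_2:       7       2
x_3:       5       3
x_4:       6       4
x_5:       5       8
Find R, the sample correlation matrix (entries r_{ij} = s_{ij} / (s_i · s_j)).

Step 1 — column means:
  mean(U) = (4 + 7 + 5 + 6 + 5) / 5 = 27/5 = 5.4
  mean(V) = (4 + 2 + 3 + 4 + 8) / 5 = 21/5 = 4.2

Step 2 — sample variances and covariances s[i,j] = (1/(n-1)) · Σ_k (x_{k,i} - mean_i) · (x_{k,j} - mean_j), with n-1 = 4:
  s[U,U] = ((-1.4)·(-1.4) + (1.6)·(1.6) + (-0.4)·(-0.4) + (0.6)·(0.6) + (-0.4)·(-0.4)) / 4 = 5.2/4 = 1.3
  s[U,V] = ((-1.4)·(-0.2) + (1.6)·(-2.2) + (-0.4)·(-1.2) + (0.6)·(-0.2) + (-0.4)·(3.8)) / 4 = -4.4/4 = -1.1
  s[V,V] = ((-0.2)·(-0.2) + (-2.2)·(-2.2) + (-1.2)·(-1.2) + (-0.2)·(-0.2) + (3.8)·(3.8)) / 4 = 20.8/4 = 5.2
  Sample standard deviations s_i = √(s[i,i]):
  s(U) = √(1.3) = 1.1402
  s(V) = √(5.2) = 2.2804

Step 3 — r_{ij} = s_{ij} / (s_i · s_j):
  r[U,U] = 1 (diagonal).
  r[U,V] = -1.1 / (1.1402 · 2.2804) = -1.1 / 2.6 = -0.4231
  r[V,V] = 1 (diagonal).

R is symmetric with unit diagonal. Assembling:

R = [[1, -0.4231],
 [-0.4231, 1]]


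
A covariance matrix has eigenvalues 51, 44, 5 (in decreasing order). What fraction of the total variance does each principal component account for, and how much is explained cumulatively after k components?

Step 1 — total variance = trace(Sigma) = Σ λ_i = 51 + 44 + 5 = 100.

Step 2 — fraction explained by component i = λ_i / Σ λ:
  PC1: 51/100 = 0.51
  PC2: 44/100 = 0.44
  PC3: 5/100 = 0.05

Step 3 — cumulative fraction after k components = (λ_1 + ... + λ_k) / Σ λ:
  k = 1: 51/100 = 0.51
  k = 2: (51 + 44)/100 = 95/100 = 0.95
  k = 3: (51 + 44 + 5)/100 = 100/100 = 1

Summary (fraction, with percent):

explained: PC1 0.51 (51%), PC2 0.44 (44%), PC3 0.05 (5%);  cumulative: 0.51, 0.95, 1


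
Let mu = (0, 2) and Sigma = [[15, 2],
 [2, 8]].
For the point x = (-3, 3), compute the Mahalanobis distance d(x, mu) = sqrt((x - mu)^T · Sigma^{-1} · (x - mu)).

Step 1 — centre the observation: (x - mu) = (-3, 1).

Step 2 — invert Sigma. det(Sigma) = 15·8 - (2)² = 116.
  Sigma^{-1} = (1/det) · [[d, -b], [-b, a]] = [[0.069, -0.0172],
 [-0.0172, 0.1293]].

Step 3 — form the quadratic (x - mu)^T · Sigma^{-1} · (x - mu):
  Sigma^{-1} · (x - mu) = (-0.2241, 0.181).
  (x - mu)^T · [Sigma^{-1} · (x - mu)] = (-3)·(-0.2241) + (1)·(0.181) = 0.8534.

Step 4 — take square root: d = √(0.8534) ≈ 0.9238.

d(x, mu) = √(0.8534) ≈ 0.9238


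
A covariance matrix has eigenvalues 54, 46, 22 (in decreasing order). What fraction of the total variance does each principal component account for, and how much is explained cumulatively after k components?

Step 1 — total variance = trace(Sigma) = Σ λ_i = 54 + 46 + 22 = 122.

Step 2 — fraction explained by component i = λ_i / Σ λ:
  PC1: 54/122 = 0.4426
  PC2: 46/122 = 0.377
  PC3: 22/122 = 0.1803

Step 3 — cumulative fraction after k components = (λ_1 + ... + λ_k) / Σ λ:
  k = 1: 54/122 = 0.4426
  k = 2: (54 + 46)/122 = 100/122 = 0.8197
  k = 3: (54 + 46 + 22)/122 = 122/122 = 1

Summary (fraction, with percent):

explained: PC1 0.4426 (44.26%), PC2 0.377 (37.7%), PC3 0.1803 (18.03%);  cumulative: 0.4426, 0.8197, 1


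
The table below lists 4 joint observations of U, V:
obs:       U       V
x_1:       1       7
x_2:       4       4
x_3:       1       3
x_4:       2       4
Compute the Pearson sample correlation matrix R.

Step 1 — column means:
  mean(U) = (1 + 4 + 1 + 2) / 4 = 8/4 = 2
  mean(V) = (7 + 4 + 3 + 4) / 4 = 18/4 = 4.5

Step 2 — sample variances and covariances s[i,j] = (1/(n-1)) · Σ_k (x_{k,i} - mean_i) · (x_{k,j} - mean_j), with n-1 = 3:
  s[U,U] = ((-1)·(-1) + (2)·(2) + (-1)·(-1) + (0)·(0)) / 3 = 6/3 = 2
  s[U,V] = ((-1)·(2.5) + (2)·(-0.5) + (-1)·(-1.5) + (0)·(-0.5)) / 3 = -2/3 = -0.6667
  s[V,V] = ((2.5)·(2.5) + (-0.5)·(-0.5) + (-1.5)·(-1.5) + (-0.5)·(-0.5)) / 3 = 9/3 = 3
  Sample standard deviations s_i = √(s[i,i]):
  s(U) = √(2) = 1.4142
  s(V) = √(3) = 1.7321

Step 3 — r_{ij} = s_{ij} / (s_i · s_j):
  r[U,U] = 1 (diagonal).
  r[U,V] = -0.6667 / (1.4142 · 1.7321) = -0.6667 / 2.4495 = -0.2722
  r[V,V] = 1 (diagonal).

R is symmetric with unit diagonal. Assembling:

R = [[1, -0.2722],
 [-0.2722, 1]]


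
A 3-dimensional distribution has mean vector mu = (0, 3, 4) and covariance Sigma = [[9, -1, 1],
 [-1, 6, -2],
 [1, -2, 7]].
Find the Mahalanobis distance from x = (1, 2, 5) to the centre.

Step 1 — centre the observation: (x - mu) = (1, -1, 1).

Step 2 — invert Sigma (cofactor / det for 3×3, or solve directly):
  Sigma^{-1} = [[0.1141, 0.015, -0.012],
 [0.015, 0.1862, 0.0511],
 [-0.012, 0.0511, 0.1592]].

Step 3 — form the quadratic (x - mu)^T · Sigma^{-1} · (x - mu):
  Sigma^{-1} · (x - mu) = (0.0871, -0.1201, 0.0961).
  (x - mu)^T · [Sigma^{-1} · (x - mu)] = (1)·(0.0871) + (-1)·(-0.1201) + (1)·(0.0961) = 0.3033.

Step 4 — take square root: d = √(0.3033) ≈ 0.5507.

d(x, mu) = √(0.3033) ≈ 0.5507


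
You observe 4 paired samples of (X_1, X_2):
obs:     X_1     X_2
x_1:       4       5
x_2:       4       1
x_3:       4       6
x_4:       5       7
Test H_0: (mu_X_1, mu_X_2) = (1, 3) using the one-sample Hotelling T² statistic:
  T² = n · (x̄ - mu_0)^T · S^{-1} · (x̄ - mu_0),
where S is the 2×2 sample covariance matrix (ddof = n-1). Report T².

Step 1 — sample mean vector:
  mean(X_1) = (4 + 4 + 4 + 5) / 4 = 17/4 = 4.25
  mean(X_2) = (5 + 1 + 6 + 7) / 4 = 19/4 = 4.75
  x̄ = (4.25, 4.75),  deviation x̄ - mu_0 = (4.25, 4.75) - (1, 3) = (3.25, 1.75).

Step 2 — sample covariance matrix, S[i,j] = (1/(n-1)) · Σ_k (x_{k,i} - mean_i) · (x_{k,j} - mean_j), divisor n-1 = 3:
  S[X_1,X_1] = ((-0.25)·(-0.25) + (-0.25)·(-0.25) + (-0.25)·(-0.25) + (0.75)·(0.75)) / 3 = 0.75/3 = 0.25
  S[X_1,X_2] = ((-0.25)·(0.25) + (-0.25)·(-3.75) + (-0.25)·(1.25) + (0.75)·(2.25)) / 3 = 2.25/3 = 0.75
  S[X_2,X_2] = ((0.25)·(0.25) + (-3.75)·(-3.75) + (1.25)·(1.25) + (2.25)·(2.25)) / 3 = 20.75/3 = 6.9167
  S = [[0.25, 0.75],
 [0.75, 6.9167]].

Step 3 — invert S. det(S) = 0.25·6.9167 - (0.75)² = 1.1667.
  S^{-1} = (1/det) · [[d, -b], [-b, a]] = [[5.9286, -0.6429],
 [-0.6429, 0.2143]].

Step 4 — quadratic form (x̄ - mu_0)^T · S^{-1} · (x̄ - mu_0):
  S^{-1} · (x̄ - mu_0) = (18.1429, -1.7143),
  (x̄ - mu_0)^T · [...] = (3.25)·(18.1429) + (1.75)·(-1.7143) = 55.9643.

Step 5 — scale by n: T² = 4 · 55.9643 = 223.8571.

T² ≈ 223.8571


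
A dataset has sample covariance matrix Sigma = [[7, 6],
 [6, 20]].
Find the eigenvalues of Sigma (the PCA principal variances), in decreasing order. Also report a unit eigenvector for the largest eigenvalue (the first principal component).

Step 1 — characteristic polynomial of 2×2 Sigma:
  det(Sigma - λI) = λ² - trace · λ + det = 0.
  trace = 7 + 20 = 27, det = 7·20 - (6)² = 104.
Step 2 — discriminant:
  Δ = trace² - 4·det = 729 - 416 = 313.
Step 3 — eigenvalues:
  λ = (trace ± √Δ)/2 = (27 ± 17.6918)/2,
  λ_1 = 22.3459,  λ_2 = 4.6541.

Step 4 — unit eigenvector for λ_1: solve (Sigma - λ_1 I)v = 0. First row:
  (7 - 22.3459)·v_x + (6)·v_y = 0, i.e. (-15.3459)·v_x + (6)·v_y = 0,
  so v ∝ (b, λ_1 - a) = (6, 15.3459) = u.
  ||u|| = √((6)² + (15.3459)²) = √(271.4967) ≈ 16.4772,
  v_1 = u/||u|| ≈ (0.3641, 0.9313) (||v_1|| = 1).

λ_1 = 22.3459,  λ_2 = 4.6541;  v_1 ≈ (0.3641, 0.9313)


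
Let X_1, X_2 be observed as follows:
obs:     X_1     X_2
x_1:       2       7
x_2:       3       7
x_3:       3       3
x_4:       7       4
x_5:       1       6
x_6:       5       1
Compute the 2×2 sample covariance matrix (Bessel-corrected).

Step 1 — column means:
  mean(X_1) = (2 + 3 + 3 + 7 + 1 + 5) / 6 = 21/6 = 3.5
  mean(X_2) = (7 + 7 + 3 + 4 + 6 + 1) / 6 = 28/6 = 4.6667

Step 2 — sample covariance S[i,j] = (1/(n-1)) · Σ_k (x_{k,i} - mean_i) · (x_{k,j} - mean_j), with n-1 = 5.
  S[X_1,X_1] = ((-1.5)·(-1.5) + (-0.5)·(-0.5) + (-0.5)·(-0.5) + (3.5)·(3.5) + (-2.5)·(-2.5) + (1.5)·(1.5)) / 5 = 23.5/5 = 4.7
  S[X_1,X_2] = ((-1.5)·(2.3333) + (-0.5)·(2.3333) + (-0.5)·(-1.6667) + (3.5)·(-0.6667) + (-2.5)·(1.3333) + (1.5)·(-3.6667)) / 5 = -15/5 = -3
  S[X_2,X_2] = ((2.3333)·(2.3333) + (2.3333)·(2.3333) + (-1.6667)·(-1.6667) + (-0.6667)·(-0.6667) + (1.3333)·(1.3333) + (-3.6667)·(-3.6667)) / 5 = 29.3333/5 = 5.8667

S is symmetric (S[j,i] = S[i,j]). Assembling:

S = [[4.7, -3],
 [-3, 5.8667]]


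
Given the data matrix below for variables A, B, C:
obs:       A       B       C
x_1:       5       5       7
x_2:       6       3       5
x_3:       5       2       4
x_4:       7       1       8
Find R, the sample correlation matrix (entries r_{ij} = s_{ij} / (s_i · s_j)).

Step 1 — column means:
  mean(A) = (5 + 6 + 5 + 7) / 4 = 23/4 = 5.75
  mean(B) = (5 + 3 + 2 + 1) / 4 = 11/4 = 2.75
  mean(C) = (7 + 5 + 4 + 8) / 4 = 24/4 = 6

Step 2 — sample variances and covariances s[i,j] = (1/(n-1)) · Σ_k (x_{k,i} - mean_i) · (x_{k,j} - mean_j), with n-1 = 3:
  s[A,A] = ((-0.75)·(-0.75) + (0.25)·(0.25) + (-0.75)·(-0.75) + (1.25)·(1.25)) / 3 = 2.75/3 = 0.9167
  s[A,B] = ((-0.75)·(2.25) + (0.25)·(0.25) + (-0.75)·(-0.75) + (1.25)·(-1.75)) / 3 = -3.25/3 = -1.0833
  s[A,C] = ((-0.75)·(1) + (0.25)·(-1) + (-0.75)·(-2) + (1.25)·(2)) / 3 = 3/3 = 1
  s[B,B] = ((2.25)·(2.25) + (0.25)·(0.25) + (-0.75)·(-0.75) + (-1.75)·(-1.75)) / 3 = 8.75/3 = 2.9167
  s[B,C] = ((2.25)·(1) + (0.25)·(-1) + (-0.75)·(-2) + (-1.75)·(2)) / 3 = 0/3 = 0
  s[C,C] = ((1)·(1) + (-1)·(-1) + (-2)·(-2) + (2)·(2)) / 3 = 10/3 = 3.3333
  Sample standard deviations s_i = √(s[i,i]):
  s(A) = √(0.9167) = 0.9574
  s(B) = √(2.9167) = 1.7078
  s(C) = √(3.3333) = 1.8257

Step 3 — r_{ij} = s_{ij} / (s_i · s_j):
  r[A,A] = 1 (diagonal).
  r[A,B] = -1.0833 / (0.9574 · 1.7078) = -1.0833 / 1.6351 = -0.6625
  r[A,C] = 1 / (0.9574 · 1.8257) = 1 / 1.748 = 0.5721
  r[B,B] = 1 (diagonal).
  r[B,C] = 0 / (1.7078 · 1.8257) = 0 / 3.118 = 0
  r[C,C] = 1 (diagonal).

R is symmetric with unit diagonal. Assembling:

R = [[1, -0.6625, 0.5721],
 [-0.6625, 1, 0],
 [0.5721, 0, 1]]


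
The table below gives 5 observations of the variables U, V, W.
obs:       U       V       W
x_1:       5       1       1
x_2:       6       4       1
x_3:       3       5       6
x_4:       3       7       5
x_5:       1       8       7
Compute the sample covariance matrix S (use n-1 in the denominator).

Step 1 — column means:
  mean(U) = (5 + 6 + 3 + 3 + 1) / 5 = 18/5 = 3.6
  mean(V) = (1 + 4 + 5 + 7 + 8) / 5 = 25/5 = 5
  mean(W) = (1 + 1 + 6 + 5 + 7) / 5 = 20/5 = 4

Step 2 — sample covariance S[i,j] = (1/(n-1)) · Σ_k (x_{k,i} - mean_i) · (x_{k,j} - mean_j), with n-1 = 4.
  S[U,U] = ((1.4)·(1.4) + (2.4)·(2.4) + (-0.6)·(-0.6) + (-0.6)·(-0.6) + (-2.6)·(-2.6)) / 4 = 15.2/4 = 3.8
  S[U,V] = ((1.4)·(-4) + (2.4)·(-1) + (-0.6)·(0) + (-0.6)·(2) + (-2.6)·(3)) / 4 = -17/4 = -4.25
  S[U,W] = ((1.4)·(-3) + (2.4)·(-3) + (-0.6)·(2) + (-0.6)·(1) + (-2.6)·(3)) / 4 = -21/4 = -5.25
  S[V,V] = ((-4)·(-4) + (-1)·(-1) + (0)·(0) + (2)·(2) + (3)·(3)) / 4 = 30/4 = 7.5
  S[V,W] = ((-4)·(-3) + (-1)·(-3) + (0)·(2) + (2)·(1) + (3)·(3)) / 4 = 26/4 = 6.5
  S[W,W] = ((-3)·(-3) + (-3)·(-3) + (2)·(2) + (1)·(1) + (3)·(3)) / 4 = 32/4 = 8

S is symmetric (S[j,i] = S[i,j]). Assembling:

S = [[3.8, -4.25, -5.25],
 [-4.25, 7.5, 6.5],
 [-5.25, 6.5, 8]]


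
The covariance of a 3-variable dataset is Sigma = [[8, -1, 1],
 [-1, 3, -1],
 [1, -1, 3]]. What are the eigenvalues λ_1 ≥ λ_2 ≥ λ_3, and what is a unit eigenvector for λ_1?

Step 1 — characteristic polynomial p(λ) = det(λI - Sigma) = λ³ - tr·λ² + c_1·λ - det, where tr = trace, c_1 = sum of the principal 2×2 minors, det = det(Sigma):
  tr = 8 + 3 + 3 = 14,
  c_1 = (8·3 - (-1)²) + (8·3 - (1)²) + (3·3 - (-1)²) = 23 + 23 + 8 = 54,
  det = 8·(3·3 - (-1)²) - (-1)·((-1)·3 - (-1)·(1)) + (1)·((-1)·(-1) - 3·(1)) = 8·(8) - (-1)·(-2) + (1)·(-2) = 60.
  So p(λ) = λ³ - 14λ² + 54λ - 60.
Step 2 — look for an integer root (rational root theorem: any rational root is an integer divisor of 60). Testing λ = 2:
  p(2) = 8 - 56 + 108 - 60 = 0  ✓
  Dividing out (λ - 2): p(λ) = (λ - 2)(λ² - 12λ + 30).
Step 3 — remaining eigenvalues from the quadratic λ² - 12λ + 30 = 0:
  Δ = 12² - 4·30 = 144 - 120 = 24,  λ = (12 ± √24)/2 = (12 ± 4.899)/2 ≈ 8.4495 or 3.5505.
  Sorted: λ_1 = 8.4495,  λ_2 = 3.5505,  λ_3 = 2  (check: sum = 14 = tr ✓).

Step 4 — unit eigenvector for λ_1 ≈ 8.4495: v spans the null space of (Sigma - λ_1 I), whose rows are
  r_1 = (-0.4495, -1, 1),  r_2 = (-1, -5.4495, -1),  r_3 = (1, -1, -5.4495).
  v is orthogonal to every row, so take v ∝ r_1 × r_2 = ((-1)·(-1) - (1)·(-5.4495), (1)·(-1) - (-0.4495)·(-1), (-0.4495)·(-5.4495) - (-1)·(-1)) ≈ (6.4495, -1.4495, 1.4495).
  Let u = (6.4495, -1.4495, 1.4495).
  ||u|| = √((6.4495)² + (-1.4495)² + (1.4495)²) = √(45.798) ≈ 6.7674,  v_1 = u/||u|| ≈ (0.953, -0.2142, 0.2142) (||v_1|| = 1).

λ_1 = 8.4495,  λ_2 = 3.5505,  λ_3 = 2;  v_1 ≈ (0.953, -0.2142, 0.2142)


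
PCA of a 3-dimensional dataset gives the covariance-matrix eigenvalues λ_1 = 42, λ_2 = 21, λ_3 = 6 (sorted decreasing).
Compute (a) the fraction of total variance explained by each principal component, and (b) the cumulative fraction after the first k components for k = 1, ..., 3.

Step 1 — total variance = trace(Sigma) = Σ λ_i = 42 + 21 + 6 = 69.

Step 2 — fraction explained by component i = λ_i / Σ λ:
  PC1: 42/69 = 0.6087
  PC2: 21/69 = 0.3043
  PC3: 6/69 = 0.087

Step 3 — cumulative fraction after k components = (λ_1 + ... + λ_k) / Σ λ:
  k = 1: 42/69 = 0.6087
  k = 2: (42 + 21)/69 = 63/69 = 0.913
  k = 3: (42 + 21 + 6)/69 = 69/69 = 1

Summary (fraction, with percent):

explained: PC1 0.6087 (60.87%), PC2 0.3043 (30.43%), PC3 0.087 (8.7%);  cumulative: 0.6087, 0.913, 1


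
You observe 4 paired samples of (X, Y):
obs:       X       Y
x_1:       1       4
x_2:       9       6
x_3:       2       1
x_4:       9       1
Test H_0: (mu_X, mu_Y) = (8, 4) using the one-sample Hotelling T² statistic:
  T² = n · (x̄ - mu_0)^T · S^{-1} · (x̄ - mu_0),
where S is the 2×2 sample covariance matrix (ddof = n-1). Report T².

Step 1 — sample mean vector:
  mean(X) = (1 + 9 + 2 + 9) / 4 = 21/4 = 5.25
  mean(Y) = (4 + 6 + 1 + 1) / 4 = 12/4 = 3
  x̄ = (5.25, 3),  deviation x̄ - mu_0 = (5.25, 3) - (8, 4) = (-2.75, -1).

Step 2 — sample covariance matrix, S[i,j] = (1/(n-1)) · Σ_k (x_{k,i} - mean_i) · (x_{k,j} - mean_j), divisor n-1 = 3:
  S[X,X] = ((-4.25)·(-4.25) + (3.75)·(3.75) + (-3.25)·(-3.25) + (3.75)·(3.75)) / 3 = 56.75/3 = 18.9167
  S[X,Y] = ((-4.25)·(1) + (3.75)·(3) + (-3.25)·(-2) + (3.75)·(-2)) / 3 = 6/3 = 2
  S[Y,Y] = ((1)·(1) + (3)·(3) + (-2)·(-2) + (-2)·(-2)) / 3 = 18/3 = 6
  S = [[18.9167, 2],
 [2, 6]].

Step 3 — invert S. det(S) = 18.9167·6 - (2)² = 109.5.
  S^{-1} = (1/det) · [[d, -b], [-b, a]] = [[0.0548, -0.0183],
 [-0.0183, 0.1728]].

Step 4 — quadratic form (x̄ - mu_0)^T · S^{-1} · (x̄ - mu_0):
  S^{-1} · (x̄ - mu_0) = (-0.1324, -0.1225),
  (x̄ - mu_0)^T · [...] = (-2.75)·(-0.1324) + (-1)·(-0.1225) = 0.4867.

Step 5 — scale by n: T² = 4 · 0.4867 = 1.9467.

T² ≈ 1.9467


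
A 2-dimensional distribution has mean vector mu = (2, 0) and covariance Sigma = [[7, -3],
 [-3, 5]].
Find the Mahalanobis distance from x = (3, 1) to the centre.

Step 1 — centre the observation: (x - mu) = (1, 1).

Step 2 — invert Sigma. det(Sigma) = 7·5 - (-3)² = 26.
  Sigma^{-1} = (1/det) · [[d, -b], [-b, a]] = [[0.1923, 0.1154],
 [0.1154, 0.2692]].

Step 3 — form the quadratic (x - mu)^T · Sigma^{-1} · (x - mu):
  Sigma^{-1} · (x - mu) = (0.3077, 0.3846).
  (x - mu)^T · [Sigma^{-1} · (x - mu)] = (1)·(0.3077) + (1)·(0.3846) = 0.6923.

Step 4 — take square root: d = √(0.6923) ≈ 0.8321.

d(x, mu) = √(0.6923) ≈ 0.8321


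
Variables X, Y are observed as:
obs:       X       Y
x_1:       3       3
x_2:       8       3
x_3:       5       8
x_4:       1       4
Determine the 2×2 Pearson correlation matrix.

Step 1 — column means:
  mean(X) = (3 + 8 + 5 + 1) / 4 = 17/4 = 4.25
  mean(Y) = (3 + 3 + 8 + 4) / 4 = 18/4 = 4.5

Step 2 — sample variances and covariances s[i,j] = (1/(n-1)) · Σ_k (x_{k,i} - mean_i) · (x_{k,j} - mean_j), with n-1 = 3:
  s[X,X] = ((-1.25)·(-1.25) + (3.75)·(3.75) + (0.75)·(0.75) + (-3.25)·(-3.25)) / 3 = 26.75/3 = 8.9167
  s[X,Y] = ((-1.25)·(-1.5) + (3.75)·(-1.5) + (0.75)·(3.5) + (-3.25)·(-0.5)) / 3 = 0.5/3 = 0.1667
  s[Y,Y] = ((-1.5)·(-1.5) + (-1.5)·(-1.5) + (3.5)·(3.5) + (-0.5)·(-0.5)) / 3 = 17/3 = 5.6667
  Sample standard deviations s_i = √(s[i,i]):
  s(X) = √(8.9167) = 2.9861
  s(Y) = √(5.6667) = 2.3805

Step 3 — r_{ij} = s_{ij} / (s_i · s_j):
  r[X,X] = 1 (diagonal).
  r[X,Y] = 0.1667 / (2.9861 · 2.3805) = 0.1667 / 7.1083 = 0.0234
  r[Y,Y] = 1 (diagonal).

R is symmetric with unit diagonal. Assembling:

R = [[1, 0.0234],
 [0.0234, 1]]


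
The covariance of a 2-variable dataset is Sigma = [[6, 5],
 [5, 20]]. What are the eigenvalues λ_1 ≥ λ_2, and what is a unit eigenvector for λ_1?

Step 1 — characteristic polynomial of 2×2 Sigma:
  det(Sigma - λI) = λ² - trace · λ + det = 0.
  trace = 6 + 20 = 26, det = 6·20 - (5)² = 95.
Step 2 — discriminant:
  Δ = trace² - 4·det = 676 - 380 = 296.
Step 3 — eigenvalues:
  λ = (trace ± √Δ)/2 = (26 ± 17.2047)/2,
  λ_1 = 21.6023,  λ_2 = 4.3977.

Step 4 — unit eigenvector for λ_1: solve (Sigma - λ_1 I)v = 0. First row:
  (6 - 21.6023)·v_x + (5)·v_y = 0, i.e. (-15.6023)·v_x + (5)·v_y = 0,
  so v ∝ (b, λ_1 - a) = (5, 15.6023) = u.
  ||u|| = √((5)² + (15.6023)²) = √(268.4326) ≈ 16.3839,
  v_1 = u/||u|| ≈ (0.3052, 0.9523) (||v_1|| = 1).

λ_1 = 21.6023,  λ_2 = 4.3977;  v_1 ≈ (0.3052, 0.9523)


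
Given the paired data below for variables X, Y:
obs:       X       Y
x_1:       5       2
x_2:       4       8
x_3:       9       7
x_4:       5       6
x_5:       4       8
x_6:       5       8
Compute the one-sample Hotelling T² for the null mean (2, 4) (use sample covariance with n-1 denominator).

Step 1 — sample mean vector:
  mean(X) = (5 + 4 + 9 + 5 + 4 + 5) / 6 = 32/6 = 5.3333
  mean(Y) = (2 + 8 + 7 + 6 + 8 + 8) / 6 = 39/6 = 6.5
  x̄ = (5.3333, 6.5),  deviation x̄ - mu_0 = (5.3333, 6.5) - (2, 4) = (3.3333, 2.5).

Step 2 — sample covariance matrix, S[i,j] = (1/(n-1)) · Σ_k (x_{k,i} - mean_i) · (x_{k,j} - mean_j), divisor n-1 = 5:
  S[X,X] = ((-0.3333)·(-0.3333) + (-1.3333)·(-1.3333) + (3.6667)·(3.6667) + (-0.3333)·(-0.3333) + (-1.3333)·(-1.3333) + (-0.3333)·(-0.3333)) / 5 = 17.3333/5 = 3.4667
  S[X,Y] = ((-0.3333)·(-4.5) + (-1.3333)·(1.5) + (3.6667)·(0.5) + (-0.3333)·(-0.5) + (-1.3333)·(1.5) + (-0.3333)·(1.5)) / 5 = -1/5 = -0.2
  S[Y,Y] = ((-4.5)·(-4.5) + (1.5)·(1.5) + (0.5)·(0.5) + (-0.5)·(-0.5) + (1.5)·(1.5) + (1.5)·(1.5)) / 5 = 27.5/5 = 5.5
  S = [[3.4667, -0.2],
 [-0.2, 5.5]].

Step 3 — invert S. det(S) = 3.4667·5.5 - (-0.2)² = 19.0267.
  S^{-1} = (1/det) · [[d, -b], [-b, a]] = [[0.2891, 0.0105],
 [0.0105, 0.1822]].

Step 4 — quadratic form (x̄ - mu_0)^T · S^{-1} · (x̄ - mu_0):
  S^{-1} · (x̄ - mu_0) = (0.9898, 0.4905),
  (x̄ - mu_0)^T · [...] = (3.3333)·(0.9898) + (2.5)·(0.4905) = 4.5258.

Step 5 — scale by n: T² = 6 · 4.5258 = 27.1549.

T² ≈ 27.1549


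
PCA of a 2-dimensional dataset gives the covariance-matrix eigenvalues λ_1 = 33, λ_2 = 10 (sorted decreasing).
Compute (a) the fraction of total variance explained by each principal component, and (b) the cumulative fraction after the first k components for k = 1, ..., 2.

Step 1 — total variance = trace(Sigma) = Σ λ_i = 33 + 10 = 43.

Step 2 — fraction explained by component i = λ_i / Σ λ:
  PC1: 33/43 = 0.7674
  PC2: 10/43 = 0.2326

Step 3 — cumulative fraction after k components = (λ_1 + ... + λ_k) / Σ λ:
  k = 1: 33/43 = 0.7674
  k = 2: (33 + 10)/43 = 43/43 = 1

Summary (fraction, with percent):

explained: PC1 0.7674 (76.74%), PC2 0.2326 (23.26%);  cumulative: 0.7674, 1


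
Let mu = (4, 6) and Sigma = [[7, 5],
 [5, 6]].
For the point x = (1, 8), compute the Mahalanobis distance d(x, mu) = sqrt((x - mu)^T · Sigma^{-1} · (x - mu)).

Step 1 — centre the observation: (x - mu) = (-3, 2).

Step 2 — invert Sigma. det(Sigma) = 7·6 - (5)² = 17.
  Sigma^{-1} = (1/det) · [[d, -b], [-b, a]] = [[0.3529, -0.2941],
 [-0.2941, 0.4118]].

Step 3 — form the quadratic (x - mu)^T · Sigma^{-1} · (x - mu):
  Sigma^{-1} · (x - mu) = (-1.6471, 1.7059).
  (x - mu)^T · [Sigma^{-1} · (x - mu)] = (-3)·(-1.6471) + (2)·(1.7059) = 8.3529.

Step 4 — take square root: d = √(8.3529) ≈ 2.8901.

d(x, mu) = √(8.3529) ≈ 2.8901


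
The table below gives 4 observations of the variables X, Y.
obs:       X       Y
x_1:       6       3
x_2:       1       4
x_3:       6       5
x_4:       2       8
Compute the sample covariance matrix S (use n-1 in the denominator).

Step 1 — column means:
  mean(X) = (6 + 1 + 6 + 2) / 4 = 15/4 = 3.75
  mean(Y) = (3 + 4 + 5 + 8) / 4 = 20/4 = 5

Step 2 — sample covariance S[i,j] = (1/(n-1)) · Σ_k (x_{k,i} - mean_i) · (x_{k,j} - mean_j), with n-1 = 3.
  S[X,X] = ((2.25)·(2.25) + (-2.75)·(-2.75) + (2.25)·(2.25) + (-1.75)·(-1.75)) / 3 = 20.75/3 = 6.9167
  S[X,Y] = ((2.25)·(-2) + (-2.75)·(-1) + (2.25)·(0) + (-1.75)·(3)) / 3 = -7/3 = -2.3333
  S[Y,Y] = ((-2)·(-2) + (-1)·(-1) + (0)·(0) + (3)·(3)) / 3 = 14/3 = 4.6667

S is symmetric (S[j,i] = S[i,j]). Assembling:

S = [[6.9167, -2.3333],
 [-2.3333, 4.6667]]


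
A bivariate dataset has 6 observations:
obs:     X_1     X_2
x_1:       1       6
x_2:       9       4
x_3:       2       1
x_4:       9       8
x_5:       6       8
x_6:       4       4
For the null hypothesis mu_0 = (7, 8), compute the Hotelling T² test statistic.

Step 1 — sample mean vector:
  mean(X_1) = (1 + 9 + 2 + 9 + 6 + 4) / 6 = 31/6 = 5.1667
  mean(X_2) = (6 + 4 + 1 + 8 + 8 + 4) / 6 = 31/6 = 5.1667
  x̄ = (5.1667, 5.1667),  deviation x̄ - mu_0 = (5.1667, 5.1667) - (7, 8) = (-1.8333, -2.8333).

Step 2 — sample covariance matrix, S[i,j] = (1/(n-1)) · Σ_k (x_{k,i} - mean_i) · (x_{k,j} - mean_j), divisor n-1 = 5:
  S[X_1,X_1] = ((-4.1667)·(-4.1667) + (3.8333)·(3.8333) + (-3.1667)·(-3.1667) + (3.8333)·(3.8333) + (0.8333)·(0.8333) + (-1.1667)·(-1.1667)) / 5 = 58.8333/5 = 11.7667
  S[X_1,X_2] = ((-4.1667)·(0.8333) + (3.8333)·(-1.1667) + (-3.1667)·(-4.1667) + (3.8333)·(2.8333) + (0.8333)·(2.8333) + (-1.1667)·(-1.1667)) / 5 = 19.8333/5 = 3.9667
  S[X_2,X_2] = ((0.8333)·(0.8333) + (-1.1667)·(-1.1667) + (-4.1667)·(-4.1667) + (2.8333)·(2.8333) + (2.8333)·(2.8333) + (-1.1667)·(-1.1667)) / 5 = 36.8333/5 = 7.3667
  S = [[11.7667, 3.9667],
 [3.9667, 7.3667]].

Step 3 — invert S. det(S) = 11.7667·7.3667 - (3.9667)² = 70.9467.
  S^{-1} = (1/det) · [[d, -b], [-b, a]] = [[0.1038, -0.0559],
 [-0.0559, 0.1659]].

Step 4 — quadratic form (x̄ - mu_0)^T · S^{-1} · (x̄ - mu_0):
  S^{-1} · (x̄ - mu_0) = (-0.0319, -0.3674),
  (x̄ - mu_0)^T · [...] = (-1.8333)·(-0.0319) + (-2.8333)·(-0.3674) = 1.0996.

Step 5 — scale by n: T² = 6 · 1.0996 = 6.5974.

T² ≈ 6.5974


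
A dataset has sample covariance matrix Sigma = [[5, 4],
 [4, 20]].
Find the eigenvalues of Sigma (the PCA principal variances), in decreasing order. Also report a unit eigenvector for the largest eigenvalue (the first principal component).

Step 1 — characteristic polynomial of 2×2 Sigma:
  det(Sigma - λI) = λ² - trace · λ + det = 0.
  trace = 5 + 20 = 25, det = 5·20 - (4)² = 84.
Step 2 — discriminant:
  Δ = trace² - 4·det = 625 - 336 = 289.
Step 3 — eigenvalues:
  λ = (trace ± √Δ)/2 = (25 ± 17)/2,
  λ_1 = 21,  λ_2 = 4.

Step 4 — unit eigenvector for λ_1: solve (Sigma - λ_1 I)v = 0. First row:
  (5 - 21)·v_x + (4)·v_y = 0, i.e. (-16)·v_x + (4)·v_y = 0,
  so v ∝ (b, λ_1 - a) = (4, 16) = u.
  ||u|| = √((4)² + (16)²) = √(272) ≈ 16.4924,
  v_1 = u/||u|| ≈ (0.2425, 0.9701) (||v_1|| = 1).

λ_1 = 21,  λ_2 = 4;  v_1 ≈ (0.2425, 0.9701)


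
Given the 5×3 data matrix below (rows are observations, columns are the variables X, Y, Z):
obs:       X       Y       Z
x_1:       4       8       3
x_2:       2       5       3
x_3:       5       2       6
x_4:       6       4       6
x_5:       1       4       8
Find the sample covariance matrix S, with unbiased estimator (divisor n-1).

Step 1 — column means:
  mean(X) = (4 + 2 + 5 + 6 + 1) / 5 = 18/5 = 3.6
  mean(Y) = (8 + 5 + 2 + 4 + 4) / 5 = 23/5 = 4.6
  mean(Z) = (3 + 3 + 6 + 6 + 8) / 5 = 26/5 = 5.2

Step 2 — sample covariance S[i,j] = (1/(n-1)) · Σ_k (x_{k,i} - mean_i) · (x_{k,j} - mean_j), with n-1 = 4.
  S[X,X] = ((0.4)·(0.4) + (-1.6)·(-1.6) + (1.4)·(1.4) + (2.4)·(2.4) + (-2.6)·(-2.6)) / 4 = 17.2/4 = 4.3
  S[X,Y] = ((0.4)·(3.4) + (-1.6)·(0.4) + (1.4)·(-2.6) + (2.4)·(-0.6) + (-2.6)·(-0.6)) / 4 = -2.8/4 = -0.7
  S[X,Z] = ((0.4)·(-2.2) + (-1.6)·(-2.2) + (1.4)·(0.8) + (2.4)·(0.8) + (-2.6)·(2.8)) / 4 = -1.6/4 = -0.4
  S[Y,Y] = ((3.4)·(3.4) + (0.4)·(0.4) + (-2.6)·(-2.6) + (-0.6)·(-0.6) + (-0.6)·(-0.6)) / 4 = 19.2/4 = 4.8
  S[Y,Z] = ((3.4)·(-2.2) + (0.4)·(-2.2) + (-2.6)·(0.8) + (-0.6)·(0.8) + (-0.6)·(2.8)) / 4 = -12.6/4 = -3.15
  S[Z,Z] = ((-2.2)·(-2.2) + (-2.2)·(-2.2) + (0.8)·(0.8) + (0.8)·(0.8) + (2.8)·(2.8)) / 4 = 18.8/4 = 4.7

S is symmetric (S[j,i] = S[i,j]). Assembling:

S = [[4.3, -0.7, -0.4],
 [-0.7, 4.8, -3.15],
 [-0.4, -3.15, 4.7]]


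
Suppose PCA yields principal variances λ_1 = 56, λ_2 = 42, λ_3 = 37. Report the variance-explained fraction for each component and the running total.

Step 1 — total variance = trace(Sigma) = Σ λ_i = 56 + 42 + 37 = 135.

Step 2 — fraction explained by component i = λ_i / Σ λ:
  PC1: 56/135 = 0.4148
  PC2: 42/135 = 0.3111
  PC3: 37/135 = 0.2741

Step 3 — cumulative fraction after k components = (λ_1 + ... + λ_k) / Σ λ:
  k = 1: 56/135 = 0.4148
  k = 2: (56 + 42)/135 = 98/135 = 0.7259
  k = 3: (56 + 42 + 37)/135 = 135/135 = 1

Summary (fraction, with percent):

explained: PC1 0.4148 (41.48%), PC2 0.3111 (31.11%), PC3 0.2741 (27.41%);  cumulative: 0.4148, 0.7259, 1


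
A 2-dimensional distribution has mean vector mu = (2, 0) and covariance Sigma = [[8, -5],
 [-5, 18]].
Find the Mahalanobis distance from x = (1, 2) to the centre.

Step 1 — centre the observation: (x - mu) = (-1, 2).

Step 2 — invert Sigma. det(Sigma) = 8·18 - (-5)² = 119.
  Sigma^{-1} = (1/det) · [[d, -b], [-b, a]] = [[0.1513, 0.042],
 [0.042, 0.0672]].

Step 3 — form the quadratic (x - mu)^T · Sigma^{-1} · (x - mu):
  Sigma^{-1} · (x - mu) = (-0.0672, 0.0924).
  (x - mu)^T · [Sigma^{-1} · (x - mu)] = (-1)·(-0.0672) + (2)·(0.0924) = 0.2521.

Step 4 — take square root: d = √(0.2521) ≈ 0.5021.

d(x, mu) = √(0.2521) ≈ 0.5021


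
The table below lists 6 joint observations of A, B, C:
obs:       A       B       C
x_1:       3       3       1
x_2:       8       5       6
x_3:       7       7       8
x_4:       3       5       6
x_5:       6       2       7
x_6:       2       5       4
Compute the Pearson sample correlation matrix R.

Step 1 — column means:
  mean(A) = (3 + 8 + 7 + 3 + 6 + 2) / 6 = 29/6 = 4.8333
  mean(B) = (3 + 5 + 7 + 5 + 2 + 5) / 6 = 27/6 = 4.5
  mean(C) = (1 + 6 + 8 + 6 + 7 + 4) / 6 = 32/6 = 5.3333

Step 2 — sample variances and covariances s[i,j] = (1/(n-1)) · Σ_k (x_{k,i} - mean_i) · (x_{k,j} - mean_j), with n-1 = 5:
  s[A,A] = ((-1.8333)·(-1.8333) + (3.1667)·(3.1667) + (2.1667)·(2.1667) + (-1.8333)·(-1.8333) + (1.1667)·(1.1667) + (-2.8333)·(-2.8333)) / 5 = 30.8333/5 = 6.1667
  s[A,B] = ((-1.8333)·(-1.5) + (3.1667)·(0.5) + (2.1667)·(2.5) + (-1.8333)·(0.5) + (1.1667)·(-2.5) + (-2.8333)·(0.5)) / 5 = 4.5/5 = 0.9
  s[A,C] = ((-1.8333)·(-4.3333) + (3.1667)·(0.6667) + (2.1667)·(2.6667) + (-1.8333)·(0.6667) + (1.1667)·(1.6667) + (-2.8333)·(-1.3333)) / 5 = 20.3333/5 = 4.0667
  s[B,B] = ((-1.5)·(-1.5) + (0.5)·(0.5) + (2.5)·(2.5) + (0.5)·(0.5) + (-2.5)·(-2.5) + (0.5)·(0.5)) / 5 = 15.5/5 = 3.1
  s[B,C] = ((-1.5)·(-4.3333) + (0.5)·(0.6667) + (2.5)·(2.6667) + (0.5)·(0.6667) + (-2.5)·(1.6667) + (0.5)·(-1.3333)) / 5 = 9/5 = 1.8
  s[C,C] = ((-4.3333)·(-4.3333) + (0.6667)·(0.6667) + (2.6667)·(2.6667) + (0.6667)·(0.6667) + (1.6667)·(1.6667) + (-1.3333)·(-1.3333)) / 5 = 31.3333/5 = 6.2667
  Sample standard deviations s_i = √(s[i,i]):
  s(A) = √(6.1667) = 2.4833
  s(B) = √(3.1) = 1.7607
  s(C) = √(6.2667) = 2.5033

Step 3 — r_{ij} = s_{ij} / (s_i · s_j):
  r[A,A] = 1 (diagonal).
  r[A,B] = 0.9 / (2.4833 · 1.7607) = 0.9 / 4.3723 = 0.2058
  r[A,C] = 4.0667 / (2.4833 · 2.5033) = 4.0667 / 6.2165 = 0.6542
  r[B,B] = 1 (diagonal).
  r[B,C] = 1.8 / (1.7607 · 2.5033) = 1.8 / 4.4076 = 0.4084
  r[C,C] = 1 (diagonal).

R is symmetric with unit diagonal. Assembling:

R = [[1, 0.2058, 0.6542],
 [0.2058, 1, 0.4084],
 [0.6542, 0.4084, 1]]


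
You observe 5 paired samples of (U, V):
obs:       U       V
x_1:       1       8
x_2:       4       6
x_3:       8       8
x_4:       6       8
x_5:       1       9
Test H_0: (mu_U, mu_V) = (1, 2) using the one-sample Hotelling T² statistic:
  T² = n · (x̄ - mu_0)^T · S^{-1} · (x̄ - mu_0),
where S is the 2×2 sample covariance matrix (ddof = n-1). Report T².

Step 1 — sample mean vector:
  mean(U) = (1 + 4 + 8 + 6 + 1) / 5 = 20/5 = 4
  mean(V) = (8 + 6 + 8 + 8 + 9) / 5 = 39/5 = 7.8
  x̄ = (4, 7.8),  deviation x̄ - mu_0 = (4, 7.8) - (1, 2) = (3, 5.8).

Step 2 — sample covariance matrix, S[i,j] = (1/(n-1)) · Σ_k (x_{k,i} - mean_i) · (x_{k,j} - mean_j), divisor n-1 = 4:
  S[U,U] = ((-3)·(-3) + (0)·(0) + (4)·(4) + (2)·(2) + (-3)·(-3)) / 4 = 38/4 = 9.5
  S[U,V] = ((-3)·(0.2) + (0)·(-1.8) + (4)·(0.2) + (2)·(0.2) + (-3)·(1.2)) / 4 = -3/4 = -0.75
  S[V,V] = ((0.2)·(0.2) + (-1.8)·(-1.8) + (0.2)·(0.2) + (0.2)·(0.2) + (1.2)·(1.2)) / 4 = 4.8/4 = 1.2
  S = [[9.5, -0.75],
 [-0.75, 1.2]].

Step 3 — invert S. det(S) = 9.5·1.2 - (-0.75)² = 10.8375.
  S^{-1} = (1/det) · [[d, -b], [-b, a]] = [[0.1107, 0.0692],
 [0.0692, 0.8766]].

Step 4 — quadratic form (x̄ - mu_0)^T · S^{-1} · (x̄ - mu_0):
  S^{-1} · (x̄ - mu_0) = (0.7336, 5.2918),
  (x̄ - mu_0)^T · [...] = (3)·(0.7336) + (5.8)·(5.2918) = 32.8932.

Step 5 — scale by n: T² = 5 · 32.8932 = 164.466.

T² ≈ 164.466


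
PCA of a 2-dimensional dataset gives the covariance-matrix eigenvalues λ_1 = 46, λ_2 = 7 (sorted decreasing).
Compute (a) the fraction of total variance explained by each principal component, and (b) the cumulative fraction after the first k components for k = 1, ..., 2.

Step 1 — total variance = trace(Sigma) = Σ λ_i = 46 + 7 = 53.

Step 2 — fraction explained by component i = λ_i / Σ λ:
  PC1: 46/53 = 0.8679
  PC2: 7/53 = 0.1321

Step 3 — cumulative fraction after k components = (λ_1 + ... + λ_k) / Σ λ:
  k = 1: 46/53 = 0.8679
  k = 2: (46 + 7)/53 = 53/53 = 1

Summary (fraction, with percent):

explained: PC1 0.8679 (86.79%), PC2 0.1321 (13.21%);  cumulative: 0.8679, 1


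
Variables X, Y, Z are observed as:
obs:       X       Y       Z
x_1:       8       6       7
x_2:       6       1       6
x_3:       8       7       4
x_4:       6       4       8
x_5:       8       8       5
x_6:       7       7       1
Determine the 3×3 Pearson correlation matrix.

Step 1 — column means:
  mean(X) = (8 + 6 + 8 + 6 + 8 + 7) / 6 = 43/6 = 7.1667
  mean(Y) = (6 + 1 + 7 + 4 + 8 + 7) / 6 = 33/6 = 5.5
  mean(Z) = (7 + 6 + 4 + 8 + 5 + 1) / 6 = 31/6 = 5.1667

Step 2 — sample variances and covariances s[i,j] = (1/(n-1)) · Σ_k (x_{k,i} - mean_i) · (x_{k,j} - mean_j), with n-1 = 5:
  s[X,X] = ((0.8333)·(0.8333) + (-1.1667)·(-1.1667) + (0.8333)·(0.8333) + (-1.1667)·(-1.1667) + (0.8333)·(0.8333) + (-0.1667)·(-0.1667)) / 5 = 4.8333/5 = 0.9667
  s[X,Y] = ((0.8333)·(0.5) + (-1.1667)·(-4.5) + (0.8333)·(1.5) + (-1.1667)·(-1.5) + (0.8333)·(2.5) + (-0.1667)·(1.5)) / 5 = 10.5/5 = 2.1
  s[X,Z] = ((0.8333)·(1.8333) + (-1.1667)·(0.8333) + (0.8333)·(-1.1667) + (-1.1667)·(2.8333) + (0.8333)·(-0.1667) + (-0.1667)·(-4.1667)) / 5 = -3.1667/5 = -0.6333
  s[Y,Y] = ((0.5)·(0.5) + (-4.5)·(-4.5) + (1.5)·(1.5) + (-1.5)·(-1.5) + (2.5)·(2.5) + (1.5)·(1.5)) / 5 = 33.5/5 = 6.7
  s[Y,Z] = ((0.5)·(1.8333) + (-4.5)·(0.8333) + (1.5)·(-1.1667) + (-1.5)·(2.8333) + (2.5)·(-0.1667) + (1.5)·(-4.1667)) / 5 = -15.5/5 = -3.1
  s[Z,Z] = ((1.8333)·(1.8333) + (0.8333)·(0.8333) + (-1.1667)·(-1.1667) + (2.8333)·(2.8333) + (-0.1667)·(-0.1667) + (-4.1667)·(-4.1667)) / 5 = 30.8333/5 = 6.1667
  Sample standard deviations s_i = √(s[i,i]):
  s(X) = √(0.9667) = 0.9832
  s(Y) = √(6.7) = 2.5884
  s(Z) = √(6.1667) = 2.4833

Step 3 — r_{ij} = s_{ij} / (s_i · s_j):
  r[X,X] = 1 (diagonal).
  r[X,Y] = 2.1 / (0.9832 · 2.5884) = 2.1 / 2.5449 = 0.8252
  r[X,Z] = -0.6333 / (0.9832 · 2.4833) = -0.6333 / 2.4415 = -0.2594
  r[Y,Y] = 1 (diagonal).
  r[Y,Z] = -3.1 / (2.5884 · 2.4833) = -3.1 / 6.4278 = -0.4823
  r[Z,Z] = 1 (diagonal).

R is symmetric with unit diagonal. Assembling:

R = [[1, 0.8252, -0.2594],
 [0.8252, 1, -0.4823],
 [-0.2594, -0.4823, 1]]


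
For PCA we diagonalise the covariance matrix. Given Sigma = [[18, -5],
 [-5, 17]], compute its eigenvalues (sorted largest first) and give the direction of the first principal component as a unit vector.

Step 1 — characteristic polynomial of 2×2 Sigma:
  det(Sigma - λI) = λ² - trace · λ + det = 0.
  trace = 18 + 17 = 35, det = 18·17 - (-5)² = 281.
Step 2 — discriminant:
  Δ = trace² - 4·det = 1225 - 1124 = 101.
Step 3 — eigenvalues:
  λ = (trace ± √Δ)/2 = (35 ± 10.0499)/2,
  λ_1 = 22.5249,  λ_2 = 12.4751.

Step 4 — unit eigenvector for λ_1: solve (Sigma - λ_1 I)v = 0. First row:
  (18 - 22.5249)·v_x + (-5)·v_y = 0, i.e. (-4.5249)·v_x + (-5)·v_y = 0,
  so v ∝ (b, λ_1 - a) = (-5, 4.5249); multiply by -1 so the first entry is positive: u = (5, -4.5249).
  ||u|| = √((5)² + (-4.5249)²) = √(45.4751) ≈ 6.7435,
  v_1 = u/||u|| ≈ (0.7415, -0.671) (||v_1|| = 1).

λ_1 = 22.5249,  λ_2 = 12.4751;  v_1 ≈ (0.7415, -0.671)


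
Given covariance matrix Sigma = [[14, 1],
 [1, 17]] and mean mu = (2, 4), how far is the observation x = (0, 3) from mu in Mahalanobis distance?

Step 1 — centre the observation: (x - mu) = (-2, -1).

Step 2 — invert Sigma. det(Sigma) = 14·17 - (1)² = 237.
  Sigma^{-1} = (1/det) · [[d, -b], [-b, a]] = [[0.0717, -0.0042],
 [-0.0042, 0.0591]].

Step 3 — form the quadratic (x - mu)^T · Sigma^{-1} · (x - mu):
  Sigma^{-1} · (x - mu) = (-0.1392, -0.0506).
  (x - mu)^T · [Sigma^{-1} · (x - mu)] = (-2)·(-0.1392) + (-1)·(-0.0506) = 0.3291.

Step 4 — take square root: d = √(0.3291) ≈ 0.5737.

d(x, mu) = √(0.3291) ≈ 0.5737


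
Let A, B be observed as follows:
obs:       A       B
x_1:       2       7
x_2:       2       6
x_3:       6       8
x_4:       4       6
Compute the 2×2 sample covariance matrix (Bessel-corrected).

Step 1 — column means:
  mean(A) = (2 + 2 + 6 + 4) / 4 = 14/4 = 3.5
  mean(B) = (7 + 6 + 8 + 6) / 4 = 27/4 = 6.75

Step 2 — sample covariance S[i,j] = (1/(n-1)) · Σ_k (x_{k,i} - mean_i) · (x_{k,j} - mean_j), with n-1 = 3.
  S[A,A] = ((-1.5)·(-1.5) + (-1.5)·(-1.5) + (2.5)·(2.5) + (0.5)·(0.5)) / 3 = 11/3 = 3.6667
  S[A,B] = ((-1.5)·(0.25) + (-1.5)·(-0.75) + (2.5)·(1.25) + (0.5)·(-0.75)) / 3 = 3.5/3 = 1.1667
  S[B,B] = ((0.25)·(0.25) + (-0.75)·(-0.75) + (1.25)·(1.25) + (-0.75)·(-0.75)) / 3 = 2.75/3 = 0.9167

S is symmetric (S[j,i] = S[i,j]). Assembling:

S = [[3.6667, 1.1667],
 [1.1667, 0.9167]]
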